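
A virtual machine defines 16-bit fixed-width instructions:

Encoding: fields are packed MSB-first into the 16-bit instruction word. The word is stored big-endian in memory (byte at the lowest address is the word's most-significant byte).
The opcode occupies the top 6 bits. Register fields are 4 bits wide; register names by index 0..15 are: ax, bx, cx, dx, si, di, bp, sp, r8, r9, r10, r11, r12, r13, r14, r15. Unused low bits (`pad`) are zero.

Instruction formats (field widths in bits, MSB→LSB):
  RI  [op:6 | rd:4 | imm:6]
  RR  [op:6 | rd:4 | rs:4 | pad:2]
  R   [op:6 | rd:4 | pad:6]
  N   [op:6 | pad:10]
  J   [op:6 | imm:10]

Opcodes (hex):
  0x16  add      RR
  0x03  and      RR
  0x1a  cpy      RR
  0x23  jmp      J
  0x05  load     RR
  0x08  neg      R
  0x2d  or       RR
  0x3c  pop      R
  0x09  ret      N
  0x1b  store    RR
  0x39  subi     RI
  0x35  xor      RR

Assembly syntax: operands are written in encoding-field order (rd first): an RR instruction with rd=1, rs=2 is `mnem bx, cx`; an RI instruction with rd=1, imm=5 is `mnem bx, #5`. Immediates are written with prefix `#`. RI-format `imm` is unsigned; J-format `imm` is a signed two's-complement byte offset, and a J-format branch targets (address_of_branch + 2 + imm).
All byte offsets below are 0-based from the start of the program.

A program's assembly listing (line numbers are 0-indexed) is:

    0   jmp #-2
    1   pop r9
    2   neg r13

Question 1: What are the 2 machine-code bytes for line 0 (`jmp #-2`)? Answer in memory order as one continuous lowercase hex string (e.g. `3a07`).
8ffe

line 0 (jmp): pack op=0x23:6|imm=-2:10 = 0x8ffe; big→ 8f fe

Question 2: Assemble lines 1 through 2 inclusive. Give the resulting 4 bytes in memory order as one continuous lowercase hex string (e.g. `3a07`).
f2402340

1. pop fields op=0x3c:6|rd=9:4|pad=0:6 → word f240h → f2 40
2. neg fields op=0x8:6|rd=13:4|pad=0:6 → word 2340h → 23 40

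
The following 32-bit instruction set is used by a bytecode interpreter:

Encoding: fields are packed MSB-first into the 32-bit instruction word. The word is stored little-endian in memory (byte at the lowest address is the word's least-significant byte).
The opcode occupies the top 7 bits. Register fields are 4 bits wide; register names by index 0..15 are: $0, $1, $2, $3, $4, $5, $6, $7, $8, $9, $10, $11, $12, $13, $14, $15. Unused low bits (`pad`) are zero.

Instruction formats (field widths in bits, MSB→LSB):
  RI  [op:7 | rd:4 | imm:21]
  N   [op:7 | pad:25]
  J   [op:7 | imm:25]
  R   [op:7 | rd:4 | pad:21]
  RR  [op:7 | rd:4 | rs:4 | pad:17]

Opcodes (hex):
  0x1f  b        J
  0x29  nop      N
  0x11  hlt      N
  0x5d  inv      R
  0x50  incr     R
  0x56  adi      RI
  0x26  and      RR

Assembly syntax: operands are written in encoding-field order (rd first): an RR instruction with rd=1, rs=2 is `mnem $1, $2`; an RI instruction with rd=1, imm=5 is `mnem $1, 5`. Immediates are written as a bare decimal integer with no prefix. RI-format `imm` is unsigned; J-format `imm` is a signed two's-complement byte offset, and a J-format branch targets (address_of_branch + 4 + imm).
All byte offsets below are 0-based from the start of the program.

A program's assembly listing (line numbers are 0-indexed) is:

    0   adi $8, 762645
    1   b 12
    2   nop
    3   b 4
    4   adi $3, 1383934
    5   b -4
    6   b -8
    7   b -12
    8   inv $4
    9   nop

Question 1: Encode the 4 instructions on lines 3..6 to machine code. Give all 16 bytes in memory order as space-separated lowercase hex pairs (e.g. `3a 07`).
04 00 00 3e fe 1d 75 ac fc ff ff 3f f8 ff ff 3f

3. b fields op=0x1f:7|imm=4:25 → word 3e000004h → 04 00 00 3e
4. adi fields op=0x56:7|rd=3:4|imm=1383934:21 → word ac751dfeh → fe 1d 75 ac
5. b fields op=0x1f:7|imm=-4:25 → word 3ffffffch → fc ff ff 3f
6. b fields op=0x1f:7|imm=-8:25 → word 3ffffff8h → f8 ff ff 3f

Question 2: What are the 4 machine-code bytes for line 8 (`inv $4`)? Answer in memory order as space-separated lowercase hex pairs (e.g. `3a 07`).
00 00 80 ba

L8: inv op=0x5d:7|rd=4:4|pad=0:21 ⇒ 0xba800000 ⇒ little 00 00 80 ba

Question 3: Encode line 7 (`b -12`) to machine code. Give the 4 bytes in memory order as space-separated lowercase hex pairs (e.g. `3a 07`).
f4 ff ff 3f

line 7 (b): pack op=0x1f:7|imm=-12:25 = 0x3ffffff4; little→ f4 ff ff 3f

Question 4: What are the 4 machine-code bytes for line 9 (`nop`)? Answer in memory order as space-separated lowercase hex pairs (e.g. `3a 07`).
line 9 (nop): pack op=0x29:7|pad=0:25 = 0x52000000; little→ 00 00 00 52

00 00 00 52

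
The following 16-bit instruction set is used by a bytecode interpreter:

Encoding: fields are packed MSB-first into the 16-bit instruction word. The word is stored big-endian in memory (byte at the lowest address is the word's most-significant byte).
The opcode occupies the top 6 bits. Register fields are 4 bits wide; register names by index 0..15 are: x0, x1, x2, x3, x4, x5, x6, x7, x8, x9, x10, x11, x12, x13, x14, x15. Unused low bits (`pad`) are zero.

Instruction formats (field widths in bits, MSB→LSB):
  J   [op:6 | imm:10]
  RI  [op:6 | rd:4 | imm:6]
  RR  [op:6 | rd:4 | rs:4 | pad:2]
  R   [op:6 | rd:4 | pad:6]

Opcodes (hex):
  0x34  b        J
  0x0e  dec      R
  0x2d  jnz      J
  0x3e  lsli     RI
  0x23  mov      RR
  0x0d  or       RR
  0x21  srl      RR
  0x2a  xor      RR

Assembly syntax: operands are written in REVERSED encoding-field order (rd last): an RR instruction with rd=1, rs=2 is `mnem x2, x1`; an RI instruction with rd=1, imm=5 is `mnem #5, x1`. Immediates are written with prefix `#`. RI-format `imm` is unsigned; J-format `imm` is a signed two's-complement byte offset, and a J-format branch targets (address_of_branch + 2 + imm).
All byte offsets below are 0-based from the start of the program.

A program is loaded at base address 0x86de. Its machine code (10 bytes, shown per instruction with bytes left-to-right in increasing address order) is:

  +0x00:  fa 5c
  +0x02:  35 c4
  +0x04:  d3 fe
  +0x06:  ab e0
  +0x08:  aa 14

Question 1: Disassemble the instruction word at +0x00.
lsli #28, x9

off 0x00: read fa 5c as big → 0xfa5c
  op=0xfa5c>>10=0x3e ⇒ lsli (RI)
  rd: (w>>6)&0xf=0x9 → x9
  imm: (w>>0)&0x3f=0x1c → #28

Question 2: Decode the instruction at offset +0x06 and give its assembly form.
xor x8, x15

[06] ab e0 → 0xabe0
  opcode bits[15:10]=0x2a: xor/RR
  rd@[9:6]=0xf ⇒ x15
  rs@[5:2]=0x8 ⇒ x8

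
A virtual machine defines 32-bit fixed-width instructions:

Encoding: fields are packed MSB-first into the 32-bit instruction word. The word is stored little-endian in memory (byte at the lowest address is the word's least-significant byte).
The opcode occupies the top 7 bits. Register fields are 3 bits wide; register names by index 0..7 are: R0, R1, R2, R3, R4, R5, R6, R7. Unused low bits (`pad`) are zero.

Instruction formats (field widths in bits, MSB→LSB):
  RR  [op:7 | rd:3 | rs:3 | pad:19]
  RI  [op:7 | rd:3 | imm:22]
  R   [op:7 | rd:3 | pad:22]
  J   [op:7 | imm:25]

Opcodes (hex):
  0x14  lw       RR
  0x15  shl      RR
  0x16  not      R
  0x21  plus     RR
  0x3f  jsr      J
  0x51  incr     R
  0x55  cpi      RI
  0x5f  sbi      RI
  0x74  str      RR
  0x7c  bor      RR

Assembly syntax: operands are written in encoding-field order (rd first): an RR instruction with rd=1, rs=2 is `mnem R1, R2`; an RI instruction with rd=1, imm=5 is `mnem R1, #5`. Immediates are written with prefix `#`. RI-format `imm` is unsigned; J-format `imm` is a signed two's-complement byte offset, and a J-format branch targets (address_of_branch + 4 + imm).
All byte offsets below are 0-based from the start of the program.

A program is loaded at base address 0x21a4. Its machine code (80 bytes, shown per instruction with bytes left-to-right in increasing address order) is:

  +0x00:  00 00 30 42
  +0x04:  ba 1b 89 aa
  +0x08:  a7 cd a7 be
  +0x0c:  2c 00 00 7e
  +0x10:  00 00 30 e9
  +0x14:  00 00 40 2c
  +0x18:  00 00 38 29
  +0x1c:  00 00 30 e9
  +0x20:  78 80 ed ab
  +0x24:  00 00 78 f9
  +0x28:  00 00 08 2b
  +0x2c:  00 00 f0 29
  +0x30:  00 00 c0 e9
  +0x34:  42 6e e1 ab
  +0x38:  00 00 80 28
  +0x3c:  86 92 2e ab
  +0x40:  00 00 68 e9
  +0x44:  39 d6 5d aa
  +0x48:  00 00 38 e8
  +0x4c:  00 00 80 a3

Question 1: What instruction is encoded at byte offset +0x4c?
incr R6

[4c] 00 00 80 a3 → 0xa3800000
  op=0xa3800000>>25=0x51 ⇒ incr (R)
  rd: (w>>22)&0x7=0x6 → R6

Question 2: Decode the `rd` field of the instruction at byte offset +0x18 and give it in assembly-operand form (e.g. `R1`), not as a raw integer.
@+18  little-endian(00 00 38 29) = 0x29380000
  opcode bits[31:25]=0x14: lw/RR
  [24:22] rd=4 = R4
  [21:19] rs=7 = R7

R4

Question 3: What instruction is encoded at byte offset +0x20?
@+20  little-endian(78 80 ed ab) = 0xabed8078
  opcode bits[31:25]=0x55: cpi/RI
  [24:22] rd=7 = R7
  [21:0] imm=2982008 = #2982008

cpi R7, #2982008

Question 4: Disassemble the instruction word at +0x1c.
+0x1c: 00 00 30 e9 ⇒ word 0xe9300000 (little)
  top 7b → 0x74 → str [RR]
  [24:22] rd=4 = R4
  [21:19] rs=6 = R6

str R4, R6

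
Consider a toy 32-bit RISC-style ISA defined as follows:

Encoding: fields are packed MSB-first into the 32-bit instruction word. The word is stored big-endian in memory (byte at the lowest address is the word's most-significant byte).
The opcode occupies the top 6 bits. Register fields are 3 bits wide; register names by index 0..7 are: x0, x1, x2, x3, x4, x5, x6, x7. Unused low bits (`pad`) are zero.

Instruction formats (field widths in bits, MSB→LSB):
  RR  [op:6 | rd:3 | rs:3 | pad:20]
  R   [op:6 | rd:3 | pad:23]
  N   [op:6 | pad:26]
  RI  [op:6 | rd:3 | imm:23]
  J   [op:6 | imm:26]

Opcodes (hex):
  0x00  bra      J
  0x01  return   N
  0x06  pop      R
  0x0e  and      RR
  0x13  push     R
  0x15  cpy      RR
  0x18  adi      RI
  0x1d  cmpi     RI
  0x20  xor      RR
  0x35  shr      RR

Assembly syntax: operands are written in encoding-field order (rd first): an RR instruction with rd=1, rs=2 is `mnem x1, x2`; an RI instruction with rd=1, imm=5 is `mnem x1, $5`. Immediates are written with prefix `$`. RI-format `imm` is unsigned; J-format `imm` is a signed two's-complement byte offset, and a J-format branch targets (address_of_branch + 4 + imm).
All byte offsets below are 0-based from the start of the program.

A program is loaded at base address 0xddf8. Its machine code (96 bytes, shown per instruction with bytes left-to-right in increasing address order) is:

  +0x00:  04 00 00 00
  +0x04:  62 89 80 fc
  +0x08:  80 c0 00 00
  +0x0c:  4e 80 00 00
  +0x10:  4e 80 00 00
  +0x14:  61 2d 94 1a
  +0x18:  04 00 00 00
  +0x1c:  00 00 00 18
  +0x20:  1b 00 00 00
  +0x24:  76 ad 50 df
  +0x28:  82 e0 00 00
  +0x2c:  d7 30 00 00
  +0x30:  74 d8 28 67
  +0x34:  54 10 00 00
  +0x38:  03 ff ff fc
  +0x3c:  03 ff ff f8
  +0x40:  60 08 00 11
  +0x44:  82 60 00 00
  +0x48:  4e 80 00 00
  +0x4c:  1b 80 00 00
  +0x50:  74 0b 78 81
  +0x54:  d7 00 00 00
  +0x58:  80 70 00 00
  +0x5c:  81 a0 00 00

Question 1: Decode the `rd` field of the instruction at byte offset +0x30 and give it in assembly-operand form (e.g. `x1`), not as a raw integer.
+0x30: 74 d8 28 67 ⇒ word 0x74d82867 (big)
  opcode bits[31:26]=0x1d: cmpi/RI
  rd: (w>>23)&0x7=0x1 → x1
  imm: (w>>0)&0x7fffff=0x582867 → $5777511

x1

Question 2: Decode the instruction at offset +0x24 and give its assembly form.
cmpi x5, $2969823

[24] 76 ad 50 df → 0x76ad50df
  opcode bits[31:26]=0x1d: cmpi/RI
  rd@[25:23]=0x5 ⇒ x5
  imm@[22:0]=0x2d50df ⇒ $2969823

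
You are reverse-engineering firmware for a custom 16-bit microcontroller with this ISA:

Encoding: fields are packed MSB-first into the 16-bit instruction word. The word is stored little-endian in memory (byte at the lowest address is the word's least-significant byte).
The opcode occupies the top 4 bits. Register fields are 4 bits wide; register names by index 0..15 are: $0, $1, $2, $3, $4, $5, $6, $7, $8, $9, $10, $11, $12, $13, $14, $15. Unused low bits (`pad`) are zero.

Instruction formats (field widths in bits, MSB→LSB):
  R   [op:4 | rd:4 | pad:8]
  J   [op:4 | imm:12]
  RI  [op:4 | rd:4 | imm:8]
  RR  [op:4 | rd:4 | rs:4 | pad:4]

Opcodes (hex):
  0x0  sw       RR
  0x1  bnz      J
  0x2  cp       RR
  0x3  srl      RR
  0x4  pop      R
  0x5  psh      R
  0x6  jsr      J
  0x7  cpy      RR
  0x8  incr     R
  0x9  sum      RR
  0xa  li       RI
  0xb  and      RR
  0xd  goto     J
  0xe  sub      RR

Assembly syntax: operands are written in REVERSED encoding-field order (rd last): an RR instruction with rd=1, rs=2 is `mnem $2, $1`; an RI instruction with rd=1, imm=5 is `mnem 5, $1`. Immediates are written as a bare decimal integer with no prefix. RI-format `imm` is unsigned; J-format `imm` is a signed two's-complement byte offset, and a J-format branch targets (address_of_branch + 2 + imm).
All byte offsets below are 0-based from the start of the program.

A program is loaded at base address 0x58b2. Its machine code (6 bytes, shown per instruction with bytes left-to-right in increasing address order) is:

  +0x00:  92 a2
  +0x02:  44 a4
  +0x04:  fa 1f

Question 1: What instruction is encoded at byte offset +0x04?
@+04  little-endian(fa 1f) = 0x1ffa
  op=0x1ffa>>12=0x1 ⇒ bnz (J)
  imm: (w>>0)&0xfff=0xffa (s12→-6) → -6

bnz -6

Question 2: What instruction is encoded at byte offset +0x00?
li 146, $2

[00] 92 a2 → 0xa292
  op=0xa292>>12=0xa ⇒ li (RI)
  rd: (w>>8)&0xf=0x2 → $2
  imm: (w>>0)&0xff=0x92 → 146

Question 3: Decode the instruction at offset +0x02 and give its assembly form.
li 68, $4

off 0x02: read 44 a4 as little → 0xa444
  opcode bits[15:12]=0xa: li/RI
  rd@[11:8]=0x4 ⇒ $4
  imm@[7:0]=0x44 ⇒ 68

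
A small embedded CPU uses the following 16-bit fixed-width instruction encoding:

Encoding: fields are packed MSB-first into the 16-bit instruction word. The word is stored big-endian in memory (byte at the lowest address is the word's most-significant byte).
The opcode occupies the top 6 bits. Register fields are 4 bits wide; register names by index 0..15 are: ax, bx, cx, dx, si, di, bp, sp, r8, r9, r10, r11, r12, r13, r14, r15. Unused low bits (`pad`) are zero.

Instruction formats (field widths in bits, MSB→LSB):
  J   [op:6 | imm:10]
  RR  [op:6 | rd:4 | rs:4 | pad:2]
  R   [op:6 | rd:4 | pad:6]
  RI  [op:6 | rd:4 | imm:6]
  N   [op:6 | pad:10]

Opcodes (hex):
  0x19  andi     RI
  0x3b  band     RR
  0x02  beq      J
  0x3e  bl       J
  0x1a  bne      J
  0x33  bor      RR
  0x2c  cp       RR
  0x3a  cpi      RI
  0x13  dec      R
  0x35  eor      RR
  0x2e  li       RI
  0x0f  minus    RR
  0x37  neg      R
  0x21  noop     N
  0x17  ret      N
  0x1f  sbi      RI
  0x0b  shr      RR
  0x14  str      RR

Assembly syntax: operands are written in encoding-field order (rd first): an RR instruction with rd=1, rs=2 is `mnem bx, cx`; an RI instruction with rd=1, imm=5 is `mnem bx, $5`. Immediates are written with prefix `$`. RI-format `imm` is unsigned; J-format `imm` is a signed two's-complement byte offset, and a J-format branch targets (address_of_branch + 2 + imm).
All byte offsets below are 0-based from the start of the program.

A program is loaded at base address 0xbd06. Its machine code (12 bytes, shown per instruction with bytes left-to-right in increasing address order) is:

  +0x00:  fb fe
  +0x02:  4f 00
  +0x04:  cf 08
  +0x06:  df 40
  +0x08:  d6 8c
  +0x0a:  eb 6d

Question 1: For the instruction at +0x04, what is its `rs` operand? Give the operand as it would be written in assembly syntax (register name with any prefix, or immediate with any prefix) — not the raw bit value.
cx

+0x04: cf 08 ⇒ word 0xcf08 (big)
  top 6b → 0x33 → bor [RR]
  rd: (w>>6)&0xf=0xc → r12
  rs: (w>>2)&0xf=0x2 → cx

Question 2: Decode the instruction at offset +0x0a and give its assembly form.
[0a] eb 6d → 0xeb6d
  opcode bits[15:10]=0x3a: cpi/RI
  rd@[9:6]=0xd ⇒ r13
  imm@[5:0]=0x2d ⇒ $45

cpi r13, $45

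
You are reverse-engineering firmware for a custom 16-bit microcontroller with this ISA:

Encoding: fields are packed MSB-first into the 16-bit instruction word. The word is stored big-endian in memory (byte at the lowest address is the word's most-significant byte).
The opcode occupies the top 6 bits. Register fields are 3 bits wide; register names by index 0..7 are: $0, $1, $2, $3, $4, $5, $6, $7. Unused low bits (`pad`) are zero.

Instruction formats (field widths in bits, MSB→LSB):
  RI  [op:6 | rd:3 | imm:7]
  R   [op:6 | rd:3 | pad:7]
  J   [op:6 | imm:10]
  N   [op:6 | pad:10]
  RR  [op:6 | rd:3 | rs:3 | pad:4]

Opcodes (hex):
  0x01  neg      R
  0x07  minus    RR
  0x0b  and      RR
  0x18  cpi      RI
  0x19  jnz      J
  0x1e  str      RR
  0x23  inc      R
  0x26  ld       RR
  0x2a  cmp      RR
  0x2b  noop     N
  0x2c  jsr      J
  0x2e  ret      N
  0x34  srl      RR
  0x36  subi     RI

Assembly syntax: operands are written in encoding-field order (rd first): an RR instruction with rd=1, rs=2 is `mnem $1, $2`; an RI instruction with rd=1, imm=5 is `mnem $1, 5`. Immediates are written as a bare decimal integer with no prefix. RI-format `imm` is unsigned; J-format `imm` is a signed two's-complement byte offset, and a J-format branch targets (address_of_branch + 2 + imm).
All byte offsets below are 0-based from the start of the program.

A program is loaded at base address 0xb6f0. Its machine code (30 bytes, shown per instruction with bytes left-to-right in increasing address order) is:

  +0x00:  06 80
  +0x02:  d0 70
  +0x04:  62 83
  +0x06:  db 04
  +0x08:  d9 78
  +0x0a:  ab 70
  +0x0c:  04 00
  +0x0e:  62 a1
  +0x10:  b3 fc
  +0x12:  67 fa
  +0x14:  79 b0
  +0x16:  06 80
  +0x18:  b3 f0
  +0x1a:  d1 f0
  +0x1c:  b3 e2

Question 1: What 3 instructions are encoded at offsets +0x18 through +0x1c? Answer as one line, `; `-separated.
off 0x18: read b3 f0 as big → 0xb3f0
  op=0xb3f0>>10=0x2c ⇒ jsr (J)
  imm: (w>>0)&0x3ff=0x3f0 (s10→-16) → -16
off 0x1a: read d1 f0 as big → 0xd1f0
  op=0xd1f0>>10=0x34 ⇒ srl (RR)
  rd: (w>>7)&0x7=0x3 → $3
  rs: (w>>4)&0x7=0x7 → $7
off 0x1c: read b3 e2 as big → 0xb3e2
  op=0xb3e2>>10=0x2c ⇒ jsr (J)
  imm: (w>>0)&0x3ff=0x3e2 (s10→-30) → -30

jsr -16; srl $3, $7; jsr -30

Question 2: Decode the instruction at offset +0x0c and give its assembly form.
neg $0

[0c] 04 00 → 0x0400
  opcode bits[15:10]=0x1: neg/R
  [9:7] rd=0 = $0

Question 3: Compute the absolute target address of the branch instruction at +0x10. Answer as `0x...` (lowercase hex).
[10] b3 fc → 0xb3fc
  top 6b → 0x2c → jsr [J]
  [9:0] imm=1020 (s10→-4) = -4
  target = base 0xb6f0 + off 0x10 + 2 + imm -4 = 0xb6fe

0xb6fe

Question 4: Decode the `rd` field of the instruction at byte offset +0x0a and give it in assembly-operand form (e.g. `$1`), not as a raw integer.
+0x0a: ab 70 ⇒ word 0xab70 (big)
  opcode bits[15:10]=0x2a: cmp/RR
  [9:7] rd=6 = $6
  [6:4] rs=7 = $7

$6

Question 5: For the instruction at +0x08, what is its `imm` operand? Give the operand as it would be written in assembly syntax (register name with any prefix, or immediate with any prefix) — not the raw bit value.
120

[08] d9 78 → 0xd978
  top 6b → 0x36 → subi [RI]
  [9:7] rd=2 = $2
  [6:0] imm=120 = 120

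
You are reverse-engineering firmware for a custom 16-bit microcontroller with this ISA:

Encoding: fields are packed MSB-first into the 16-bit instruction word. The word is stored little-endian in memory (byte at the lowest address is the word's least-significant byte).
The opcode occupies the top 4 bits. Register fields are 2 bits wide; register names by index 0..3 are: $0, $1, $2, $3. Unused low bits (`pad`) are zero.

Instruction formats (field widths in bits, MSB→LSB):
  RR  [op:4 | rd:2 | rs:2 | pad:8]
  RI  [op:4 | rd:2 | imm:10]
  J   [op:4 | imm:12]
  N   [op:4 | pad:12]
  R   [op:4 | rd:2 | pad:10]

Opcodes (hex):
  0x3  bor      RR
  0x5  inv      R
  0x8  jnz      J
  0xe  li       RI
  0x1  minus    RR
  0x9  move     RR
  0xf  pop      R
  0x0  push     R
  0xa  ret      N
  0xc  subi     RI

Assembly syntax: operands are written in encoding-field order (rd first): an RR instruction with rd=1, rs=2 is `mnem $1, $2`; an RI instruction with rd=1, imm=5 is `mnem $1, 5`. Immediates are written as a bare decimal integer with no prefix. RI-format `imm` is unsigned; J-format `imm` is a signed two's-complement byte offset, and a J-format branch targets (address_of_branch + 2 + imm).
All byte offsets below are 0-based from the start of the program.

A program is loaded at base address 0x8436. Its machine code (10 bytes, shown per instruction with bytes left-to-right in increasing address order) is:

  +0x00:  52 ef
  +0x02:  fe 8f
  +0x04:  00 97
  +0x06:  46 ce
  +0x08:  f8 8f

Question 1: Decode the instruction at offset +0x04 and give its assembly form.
@+04  little-endian(00 97) = 0x9700
  top 4b → 0x9 → move [RR]
  rd@[11:10]=0x1 ⇒ $1
  rs@[9:8]=0x3 ⇒ $3

move $1, $3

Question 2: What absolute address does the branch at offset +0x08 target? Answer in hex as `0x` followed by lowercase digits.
off 0x08: read f8 8f as little → 0x8ff8
  op=0x8ff8>>12=0x8 ⇒ jnz (J)
  [11:0] imm=4088 (s12→-8) = -8
  target = base 0x8436 + off 0x08 + 2 + imm -8 = 0x8438

0x8438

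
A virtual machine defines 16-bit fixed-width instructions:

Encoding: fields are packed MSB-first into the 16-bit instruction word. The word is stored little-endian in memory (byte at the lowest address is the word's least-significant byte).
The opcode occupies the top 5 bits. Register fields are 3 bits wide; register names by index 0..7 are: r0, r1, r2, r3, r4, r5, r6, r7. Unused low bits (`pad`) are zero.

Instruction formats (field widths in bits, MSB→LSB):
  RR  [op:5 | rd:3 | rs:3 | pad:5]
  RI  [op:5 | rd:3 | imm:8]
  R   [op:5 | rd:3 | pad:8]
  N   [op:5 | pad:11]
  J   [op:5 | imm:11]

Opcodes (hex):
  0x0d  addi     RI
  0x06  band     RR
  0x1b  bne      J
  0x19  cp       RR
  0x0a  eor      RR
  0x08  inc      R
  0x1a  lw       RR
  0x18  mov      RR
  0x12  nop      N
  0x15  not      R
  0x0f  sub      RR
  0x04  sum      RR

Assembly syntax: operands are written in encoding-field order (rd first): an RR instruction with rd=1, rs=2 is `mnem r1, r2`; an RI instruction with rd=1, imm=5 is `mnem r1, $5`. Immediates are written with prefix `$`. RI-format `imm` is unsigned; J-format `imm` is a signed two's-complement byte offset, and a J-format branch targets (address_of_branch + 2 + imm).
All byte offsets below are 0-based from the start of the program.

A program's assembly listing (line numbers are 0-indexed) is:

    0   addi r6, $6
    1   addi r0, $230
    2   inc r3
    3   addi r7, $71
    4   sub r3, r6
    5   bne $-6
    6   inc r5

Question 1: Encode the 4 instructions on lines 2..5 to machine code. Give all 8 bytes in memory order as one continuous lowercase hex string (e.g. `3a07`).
line 2 (inc): pack op=0x8:5|rd=3:3|pad=0:8 = 0x4300; little→ 00 43
line 3 (addi): pack op=0xd:5|rd=7:3|imm=71:8 = 0x6f47; little→ 47 6f
line 4 (sub): pack op=0xf:5|rd=3:3|rs=6:3|pad=0:5 = 0x7bc0; little→ c0 7b
line 5 (bne): pack op=0x1b:5|imm=-6:11 = 0xdffa; little→ fa df

0043476fc07bfadf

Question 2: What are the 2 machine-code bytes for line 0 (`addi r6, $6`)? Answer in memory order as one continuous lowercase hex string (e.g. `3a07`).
066e

L0: addi op=0xd:5|rd=6:3|imm=6:8 ⇒ 0x6e06 ⇒ little 06 6e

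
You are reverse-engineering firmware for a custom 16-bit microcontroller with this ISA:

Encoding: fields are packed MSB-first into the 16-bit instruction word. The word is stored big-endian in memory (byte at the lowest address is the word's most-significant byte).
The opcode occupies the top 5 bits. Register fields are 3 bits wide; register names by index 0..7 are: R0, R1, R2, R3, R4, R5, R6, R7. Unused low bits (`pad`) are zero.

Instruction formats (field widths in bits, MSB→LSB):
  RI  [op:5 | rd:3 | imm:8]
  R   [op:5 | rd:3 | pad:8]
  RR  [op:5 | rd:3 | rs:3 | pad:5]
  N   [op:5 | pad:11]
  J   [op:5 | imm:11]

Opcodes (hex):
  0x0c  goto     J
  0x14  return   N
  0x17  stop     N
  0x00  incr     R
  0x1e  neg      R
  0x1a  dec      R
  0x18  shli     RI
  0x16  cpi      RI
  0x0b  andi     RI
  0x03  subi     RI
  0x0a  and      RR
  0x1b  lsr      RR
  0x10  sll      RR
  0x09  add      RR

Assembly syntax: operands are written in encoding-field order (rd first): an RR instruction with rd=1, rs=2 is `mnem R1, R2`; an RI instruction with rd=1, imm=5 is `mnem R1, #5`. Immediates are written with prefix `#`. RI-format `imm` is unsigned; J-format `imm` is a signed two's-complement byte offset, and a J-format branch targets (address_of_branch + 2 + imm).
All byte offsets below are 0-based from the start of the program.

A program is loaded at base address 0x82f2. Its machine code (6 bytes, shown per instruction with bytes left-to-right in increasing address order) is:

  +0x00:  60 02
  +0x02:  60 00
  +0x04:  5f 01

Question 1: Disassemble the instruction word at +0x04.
+0x04: 5f 01 ⇒ word 0x5f01 (big)
  op=0x5f01>>11=0xb ⇒ andi (RI)
  rd: (w>>8)&0x7=0x7 → R7
  imm: (w>>0)&0xff=0x1 → #1

andi R7, #1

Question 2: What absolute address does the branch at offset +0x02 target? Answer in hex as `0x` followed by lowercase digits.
0x82f6

off 0x02: read 60 00 as big → 0x6000
  top 5b → 0xc → goto [J]
  imm@[10:0]=0x0 ⇒ #0
  target = base 0x82f2 + off 0x02 + 2 + imm 0 = 0x82f6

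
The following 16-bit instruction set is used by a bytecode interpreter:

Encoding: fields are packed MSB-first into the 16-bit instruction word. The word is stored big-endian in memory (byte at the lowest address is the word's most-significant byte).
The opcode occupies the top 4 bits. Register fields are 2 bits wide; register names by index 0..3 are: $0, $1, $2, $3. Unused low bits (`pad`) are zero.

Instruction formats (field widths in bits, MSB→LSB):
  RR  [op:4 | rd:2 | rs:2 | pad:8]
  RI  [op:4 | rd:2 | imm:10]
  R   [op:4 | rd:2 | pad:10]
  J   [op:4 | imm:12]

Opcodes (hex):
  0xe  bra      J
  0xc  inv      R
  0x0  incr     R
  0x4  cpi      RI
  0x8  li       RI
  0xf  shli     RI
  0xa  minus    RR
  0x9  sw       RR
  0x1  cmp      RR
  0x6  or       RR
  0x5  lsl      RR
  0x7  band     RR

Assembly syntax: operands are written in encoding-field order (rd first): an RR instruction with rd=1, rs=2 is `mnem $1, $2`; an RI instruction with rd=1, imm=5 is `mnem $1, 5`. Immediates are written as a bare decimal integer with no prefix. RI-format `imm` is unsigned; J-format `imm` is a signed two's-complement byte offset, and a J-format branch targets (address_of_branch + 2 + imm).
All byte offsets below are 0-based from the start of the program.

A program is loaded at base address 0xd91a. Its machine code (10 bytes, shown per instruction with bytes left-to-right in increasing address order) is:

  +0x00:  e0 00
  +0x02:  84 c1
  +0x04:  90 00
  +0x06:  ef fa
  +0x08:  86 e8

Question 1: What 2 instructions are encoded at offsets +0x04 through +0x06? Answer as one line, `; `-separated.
sw $0, $0; bra -6

+0x04: 90 00 ⇒ word 0x9000 (big)
  top 4b → 0x9 → sw [RR]
  rd@[11:10]=0x0 ⇒ $0
  rs@[9:8]=0x0 ⇒ $0
+0x06: ef fa ⇒ word 0xeffa (big)
  top 4b → 0xe → bra [J]
  imm@[11:0]=0xffa (s12→-6) ⇒ -6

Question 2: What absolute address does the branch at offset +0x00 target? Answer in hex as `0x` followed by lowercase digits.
0xd91c

[00] e0 00 → 0xe000
  top 4b → 0xe → bra [J]
  [11:0] imm=0 = 0
  target = base 0xd91a + off 0x00 + 2 + imm 0 = 0xd91c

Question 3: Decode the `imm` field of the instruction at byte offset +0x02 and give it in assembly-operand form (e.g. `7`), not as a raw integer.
193

off 0x02: read 84 c1 as big → 0x84c1
  top 4b → 0x8 → li [RI]
  rd: (w>>10)&0x3=0x1 → $1
  imm: (w>>0)&0x3ff=0xc1 → 193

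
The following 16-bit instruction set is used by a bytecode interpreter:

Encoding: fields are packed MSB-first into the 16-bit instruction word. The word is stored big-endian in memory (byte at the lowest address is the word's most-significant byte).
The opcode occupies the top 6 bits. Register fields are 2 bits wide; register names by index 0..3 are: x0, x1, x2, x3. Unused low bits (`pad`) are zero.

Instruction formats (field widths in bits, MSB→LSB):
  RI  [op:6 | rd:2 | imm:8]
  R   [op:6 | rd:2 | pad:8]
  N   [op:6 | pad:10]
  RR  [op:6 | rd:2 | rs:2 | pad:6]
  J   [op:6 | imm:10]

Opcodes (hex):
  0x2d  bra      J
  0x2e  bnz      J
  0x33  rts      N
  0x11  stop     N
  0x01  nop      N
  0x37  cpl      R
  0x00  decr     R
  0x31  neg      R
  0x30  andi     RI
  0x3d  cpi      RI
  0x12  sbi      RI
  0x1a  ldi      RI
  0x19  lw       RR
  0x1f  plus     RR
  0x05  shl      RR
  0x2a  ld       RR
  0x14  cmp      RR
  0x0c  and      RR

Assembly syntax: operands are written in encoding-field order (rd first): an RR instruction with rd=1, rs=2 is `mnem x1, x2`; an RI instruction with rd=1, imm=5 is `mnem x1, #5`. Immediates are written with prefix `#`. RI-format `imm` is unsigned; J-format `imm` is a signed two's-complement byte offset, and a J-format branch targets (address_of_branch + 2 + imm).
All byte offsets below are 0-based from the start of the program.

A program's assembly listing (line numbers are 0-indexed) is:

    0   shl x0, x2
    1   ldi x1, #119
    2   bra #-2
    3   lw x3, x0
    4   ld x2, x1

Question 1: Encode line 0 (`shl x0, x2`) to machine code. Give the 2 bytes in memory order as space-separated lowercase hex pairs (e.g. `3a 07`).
14 80

0. shl fields op=0x5:6|rd=0:2|rs=2:2|pad=0:6 → word 1480h → 14 80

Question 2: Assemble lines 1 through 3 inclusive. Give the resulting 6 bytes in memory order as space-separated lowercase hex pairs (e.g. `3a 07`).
1. ldi fields op=0x1a:6|rd=1:2|imm=119:8 → word 6977h → 69 77
2. bra fields op=0x2d:6|imm=-2:10 → word b7feh → b7 fe
3. lw fields op=0x19:6|rd=3:2|rs=0:2|pad=0:6 → word 6700h → 67 00

69 77 b7 fe 67 00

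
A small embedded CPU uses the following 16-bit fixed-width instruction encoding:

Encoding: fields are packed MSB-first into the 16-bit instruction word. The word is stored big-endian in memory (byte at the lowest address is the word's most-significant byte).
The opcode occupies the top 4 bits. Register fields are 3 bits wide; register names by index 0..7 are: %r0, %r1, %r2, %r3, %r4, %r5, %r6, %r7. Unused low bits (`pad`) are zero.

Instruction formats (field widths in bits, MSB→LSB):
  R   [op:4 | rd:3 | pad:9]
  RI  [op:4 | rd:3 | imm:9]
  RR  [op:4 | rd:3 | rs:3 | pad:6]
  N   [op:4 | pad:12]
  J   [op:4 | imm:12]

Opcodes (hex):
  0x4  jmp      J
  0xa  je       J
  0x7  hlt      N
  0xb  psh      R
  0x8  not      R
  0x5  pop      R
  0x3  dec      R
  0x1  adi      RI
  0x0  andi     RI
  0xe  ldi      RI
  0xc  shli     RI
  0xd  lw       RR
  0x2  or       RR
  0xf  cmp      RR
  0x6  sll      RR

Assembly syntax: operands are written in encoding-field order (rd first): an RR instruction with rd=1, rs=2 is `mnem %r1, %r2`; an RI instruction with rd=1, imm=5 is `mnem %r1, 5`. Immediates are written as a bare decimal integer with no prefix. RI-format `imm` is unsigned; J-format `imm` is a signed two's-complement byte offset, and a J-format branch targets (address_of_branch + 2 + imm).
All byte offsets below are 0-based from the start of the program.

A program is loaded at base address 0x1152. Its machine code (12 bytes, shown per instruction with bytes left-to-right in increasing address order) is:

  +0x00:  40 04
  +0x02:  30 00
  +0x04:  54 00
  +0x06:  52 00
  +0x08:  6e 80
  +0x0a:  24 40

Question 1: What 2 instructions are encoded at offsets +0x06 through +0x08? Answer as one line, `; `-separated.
pop %r1; sll %r7, %r2

[06] 52 00 → 0x5200
  op=0x5200>>12=0x5 ⇒ pop (R)
  [11:9] rd=1 = %r1
[08] 6e 80 → 0x6e80
  op=0x6e80>>12=0x6 ⇒ sll (RR)
  [11:9] rd=7 = %r7
  [8:6] rs=2 = %r2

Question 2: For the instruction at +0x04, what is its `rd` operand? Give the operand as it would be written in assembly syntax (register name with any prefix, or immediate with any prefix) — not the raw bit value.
%r2

[04] 54 00 → 0x5400
  op=0x5400>>12=0x5 ⇒ pop (R)
  rd: (w>>9)&0x7=0x2 → %r2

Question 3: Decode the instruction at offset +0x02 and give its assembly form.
+0x02: 30 00 ⇒ word 0x3000 (big)
  op=0x3000>>12=0x3 ⇒ dec (R)
  [11:9] rd=0 = %r0

dec %r0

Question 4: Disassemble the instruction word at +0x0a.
+0x0a: 24 40 ⇒ word 0x2440 (big)
  opcode bits[15:12]=0x2: or/RR
  rd: (w>>9)&0x7=0x2 → %r2
  rs: (w>>6)&0x7=0x1 → %r1

or %r2, %r1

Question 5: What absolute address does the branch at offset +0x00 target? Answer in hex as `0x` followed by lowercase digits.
0x1158

@+00  big-endian(40 04) = 0x4004
  opcode bits[15:12]=0x4: jmp/J
  imm: (w>>0)&0xfff=0x4 → 4
  target = base 0x1152 + off 0x00 + 2 + imm 4 = 0x1158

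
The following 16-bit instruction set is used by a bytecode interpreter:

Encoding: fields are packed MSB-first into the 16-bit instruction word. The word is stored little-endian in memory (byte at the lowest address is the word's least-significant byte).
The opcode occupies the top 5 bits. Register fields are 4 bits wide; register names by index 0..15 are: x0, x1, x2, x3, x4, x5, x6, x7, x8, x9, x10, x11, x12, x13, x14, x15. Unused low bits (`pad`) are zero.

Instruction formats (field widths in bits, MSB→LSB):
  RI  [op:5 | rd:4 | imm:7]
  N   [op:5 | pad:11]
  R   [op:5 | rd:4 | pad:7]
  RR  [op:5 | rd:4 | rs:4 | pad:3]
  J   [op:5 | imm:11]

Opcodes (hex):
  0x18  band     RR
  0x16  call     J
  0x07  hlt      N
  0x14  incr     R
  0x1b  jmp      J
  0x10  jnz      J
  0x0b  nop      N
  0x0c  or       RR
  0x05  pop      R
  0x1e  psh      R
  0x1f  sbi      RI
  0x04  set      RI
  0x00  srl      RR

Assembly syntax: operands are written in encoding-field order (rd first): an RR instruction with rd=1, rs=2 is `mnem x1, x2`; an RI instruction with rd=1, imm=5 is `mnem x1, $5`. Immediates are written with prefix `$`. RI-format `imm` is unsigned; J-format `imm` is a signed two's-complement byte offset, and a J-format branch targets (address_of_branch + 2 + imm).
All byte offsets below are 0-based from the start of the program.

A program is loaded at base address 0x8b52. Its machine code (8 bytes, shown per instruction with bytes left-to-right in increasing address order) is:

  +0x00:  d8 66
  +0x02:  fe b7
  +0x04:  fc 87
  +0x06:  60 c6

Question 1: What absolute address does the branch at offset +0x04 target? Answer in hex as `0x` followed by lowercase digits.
@+04  little-endian(fc 87) = 0x87fc
  top 5b → 0x10 → jnz [J]
  imm@[10:0]=0x7fc (s11→-4) ⇒ $-4
  target = base 0x8b52 + off 0x04 + 2 + imm -4 = 0x8b54

0x8b54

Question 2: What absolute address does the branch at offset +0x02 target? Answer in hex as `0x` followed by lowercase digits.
@+02  little-endian(fe b7) = 0xb7fe
  op=0xb7fe>>11=0x16 ⇒ call (J)
  [10:0] imm=2046 (s11→-2) = $-2
  target = base 0x8b52 + off 0x02 + 2 + imm -2 = 0x8b54

0x8b54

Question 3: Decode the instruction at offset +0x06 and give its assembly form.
band x12, x12

off 0x06: read 60 c6 as little → 0xc660
  opcode bits[15:11]=0x18: band/RR
  rd: (w>>7)&0xf=0xc → x12
  rs: (w>>3)&0xf=0xc → x12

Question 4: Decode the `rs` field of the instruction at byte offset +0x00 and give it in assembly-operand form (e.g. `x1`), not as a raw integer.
@+00  little-endian(d8 66) = 0x66d8
  op=0x66d8>>11=0xc ⇒ or (RR)
  rd: (w>>7)&0xf=0xd → x13
  rs: (w>>3)&0xf=0xb → x11

x11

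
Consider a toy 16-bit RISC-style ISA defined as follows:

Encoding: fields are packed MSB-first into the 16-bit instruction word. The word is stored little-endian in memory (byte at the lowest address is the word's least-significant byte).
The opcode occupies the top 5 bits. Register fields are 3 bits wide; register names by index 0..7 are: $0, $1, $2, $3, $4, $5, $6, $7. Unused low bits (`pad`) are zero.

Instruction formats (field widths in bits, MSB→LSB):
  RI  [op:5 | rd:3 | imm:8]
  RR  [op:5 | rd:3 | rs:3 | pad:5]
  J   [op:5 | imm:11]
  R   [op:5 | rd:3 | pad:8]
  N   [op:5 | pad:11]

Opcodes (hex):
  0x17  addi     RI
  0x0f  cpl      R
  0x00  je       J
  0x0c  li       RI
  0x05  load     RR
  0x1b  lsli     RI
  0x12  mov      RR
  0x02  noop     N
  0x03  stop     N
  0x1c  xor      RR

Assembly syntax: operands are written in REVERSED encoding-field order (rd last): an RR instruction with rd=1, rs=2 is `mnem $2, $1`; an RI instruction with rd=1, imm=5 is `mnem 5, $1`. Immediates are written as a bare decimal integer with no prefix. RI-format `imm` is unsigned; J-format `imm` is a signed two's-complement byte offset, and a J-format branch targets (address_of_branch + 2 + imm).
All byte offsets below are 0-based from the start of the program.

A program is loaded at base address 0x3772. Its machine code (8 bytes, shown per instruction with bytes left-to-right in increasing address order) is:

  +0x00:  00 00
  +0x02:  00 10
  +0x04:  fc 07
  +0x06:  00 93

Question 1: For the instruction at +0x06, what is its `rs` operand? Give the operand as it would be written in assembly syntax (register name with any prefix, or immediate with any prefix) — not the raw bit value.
+0x06: 00 93 ⇒ word 0x9300 (little)
  opcode bits[15:11]=0x12: mov/RR
  rd@[10:8]=0x3 ⇒ $3
  rs@[7:5]=0x0 ⇒ $0

$0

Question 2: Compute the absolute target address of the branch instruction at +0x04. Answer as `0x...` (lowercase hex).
@+04  little-endian(fc 07) = 0x07fc
  op=0x07fc>>11=0x0 ⇒ je (J)
  [10:0] imm=2044 (s11→-4) = -4
  target = base 0x3772 + off 0x04 + 2 + imm -4 = 0x3774

0x3774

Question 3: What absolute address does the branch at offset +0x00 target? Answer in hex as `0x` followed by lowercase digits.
0x3774

off 0x00: read 00 00 as little → 0x0000
  opcode bits[15:11]=0x0: je/J
  imm@[10:0]=0x0 ⇒ 0
  target = base 0x3772 + off 0x00 + 2 + imm 0 = 0x3774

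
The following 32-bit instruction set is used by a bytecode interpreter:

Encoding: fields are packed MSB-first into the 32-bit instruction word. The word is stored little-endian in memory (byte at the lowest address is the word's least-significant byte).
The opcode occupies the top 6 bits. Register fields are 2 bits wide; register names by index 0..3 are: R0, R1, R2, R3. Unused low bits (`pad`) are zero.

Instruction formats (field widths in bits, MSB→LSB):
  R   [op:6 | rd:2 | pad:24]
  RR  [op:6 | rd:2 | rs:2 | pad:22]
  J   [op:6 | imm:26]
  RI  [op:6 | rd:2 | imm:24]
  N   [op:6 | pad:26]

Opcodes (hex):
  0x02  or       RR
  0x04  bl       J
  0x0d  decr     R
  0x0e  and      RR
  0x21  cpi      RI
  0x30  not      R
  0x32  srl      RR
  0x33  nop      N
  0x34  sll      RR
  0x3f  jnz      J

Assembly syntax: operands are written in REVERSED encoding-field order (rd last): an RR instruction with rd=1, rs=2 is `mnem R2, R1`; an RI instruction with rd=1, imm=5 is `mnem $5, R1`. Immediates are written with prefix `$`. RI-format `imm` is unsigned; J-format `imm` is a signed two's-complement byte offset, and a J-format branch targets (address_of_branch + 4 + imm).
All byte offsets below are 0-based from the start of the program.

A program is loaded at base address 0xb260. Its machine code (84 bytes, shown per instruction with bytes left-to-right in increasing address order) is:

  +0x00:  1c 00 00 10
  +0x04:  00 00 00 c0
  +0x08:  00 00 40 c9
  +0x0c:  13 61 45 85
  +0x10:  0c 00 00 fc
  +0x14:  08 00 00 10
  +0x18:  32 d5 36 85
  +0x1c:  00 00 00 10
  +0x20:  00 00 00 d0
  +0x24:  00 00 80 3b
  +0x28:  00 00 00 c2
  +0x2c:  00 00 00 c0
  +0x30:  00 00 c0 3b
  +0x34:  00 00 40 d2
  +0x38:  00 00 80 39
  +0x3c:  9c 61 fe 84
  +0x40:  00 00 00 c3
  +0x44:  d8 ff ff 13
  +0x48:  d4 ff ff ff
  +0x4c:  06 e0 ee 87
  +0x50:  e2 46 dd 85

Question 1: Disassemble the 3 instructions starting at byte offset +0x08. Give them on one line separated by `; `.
srl R1, R1; cpi $4546835, R1; jnz $12

[08] 00 00 40 c9 → 0xc9400000
  opcode bits[31:26]=0x32: srl/RR
  rd@[25:24]=0x1 ⇒ R1
  rs@[23:22]=0x1 ⇒ R1
[0c] 13 61 45 85 → 0x85456113
  opcode bits[31:26]=0x21: cpi/RI
  rd@[25:24]=0x1 ⇒ R1
  imm@[23:0]=0x456113 ⇒ $4546835
[10] 0c 00 00 fc → 0xfc00000c
  opcode bits[31:26]=0x3f: jnz/J
  imm@[25:0]=0xc ⇒ $12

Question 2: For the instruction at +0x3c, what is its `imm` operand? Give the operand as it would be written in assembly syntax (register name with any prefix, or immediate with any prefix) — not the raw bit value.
$16671132

[3c] 9c 61 fe 84 → 0x84fe619c
  opcode bits[31:26]=0x21: cpi/RI
  rd@[25:24]=0x0 ⇒ R0
  imm@[23:0]=0xfe619c ⇒ $16671132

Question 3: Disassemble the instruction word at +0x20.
+0x20: 00 00 00 d0 ⇒ word 0xd0000000 (little)
  top 6b → 0x34 → sll [RR]
  rd: (w>>24)&0x3=0x0 → R0
  rs: (w>>22)&0x3=0x0 → R0

sll R0, R0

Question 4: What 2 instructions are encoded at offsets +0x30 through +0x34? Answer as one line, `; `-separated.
and R3, R3; sll R1, R2

off 0x30: read 00 00 c0 3b as little → 0x3bc00000
  opcode bits[31:26]=0xe: and/RR
  [25:24] rd=3 = R3
  [23:22] rs=3 = R3
off 0x34: read 00 00 40 d2 as little → 0xd2400000
  opcode bits[31:26]=0x34: sll/RR
  [25:24] rd=2 = R2
  [23:22] rs=1 = R1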